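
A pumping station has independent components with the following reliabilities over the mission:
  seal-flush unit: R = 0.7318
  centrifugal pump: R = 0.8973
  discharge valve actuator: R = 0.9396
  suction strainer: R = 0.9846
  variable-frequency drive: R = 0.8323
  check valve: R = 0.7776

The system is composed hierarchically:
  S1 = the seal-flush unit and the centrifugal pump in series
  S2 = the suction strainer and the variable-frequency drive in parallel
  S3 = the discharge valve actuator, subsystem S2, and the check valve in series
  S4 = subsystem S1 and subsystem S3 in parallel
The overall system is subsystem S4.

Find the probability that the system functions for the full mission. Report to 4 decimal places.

0.9069

Series (seal-flush unit and centrifugal pump): 0.731800 × 0.897300 = 0.656644
Parallel (suction strainer and variable-frequency drive): 1 − (1 − 0.984600)(1 − 0.832300) = 0.997417
Series (discharge valve actuator, [0.997417], and check valve): 0.939600 × 0.997417 × 0.777600 = 0.728746
Parallel ([0.656644] and [0.728746]): 1 − (1 − 0.656644)(1 − 0.728746) = 0.9069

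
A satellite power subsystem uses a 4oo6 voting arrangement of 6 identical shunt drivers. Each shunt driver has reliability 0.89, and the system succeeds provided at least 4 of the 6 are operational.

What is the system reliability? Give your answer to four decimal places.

0.9794

R = Σ_{i=4}^{6} C(6,i) p^i (1−p)^{6−i} with p = 0.89
C(6,4)·0.89^4·0.11^2 = 0.113877
C(6,5)·0.89^5·0.11^1 = 0.368548
C(6,6)·0.89^6·0.11^0 = 0.496981
Sum = 0.9794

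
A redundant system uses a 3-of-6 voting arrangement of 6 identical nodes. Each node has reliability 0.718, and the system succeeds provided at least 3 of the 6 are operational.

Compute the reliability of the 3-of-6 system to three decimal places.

R = Σ_{i=3}^{6} C(6,i) p^i (1−p)^{6−i} with p = 0.718
C(6,3)·0.718^3·0.282^3 = 0.16602
C(6,4)·0.718^4·0.282^2 = 0.31702
C(6,5)·0.718^5·0.282^1 = 0.32287
C(6,6)·0.718^6·0.282^0 = 0.13701
Sum = 0.943

0.943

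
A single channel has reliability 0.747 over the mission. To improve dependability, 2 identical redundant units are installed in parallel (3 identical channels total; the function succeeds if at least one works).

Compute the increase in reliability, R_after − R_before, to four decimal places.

R_before = 0.747
R_after = 1 − (1 − 0.747)^3 = 0.9838
ΔR = 0.9838 − 0.747 = 0.2368

0.2368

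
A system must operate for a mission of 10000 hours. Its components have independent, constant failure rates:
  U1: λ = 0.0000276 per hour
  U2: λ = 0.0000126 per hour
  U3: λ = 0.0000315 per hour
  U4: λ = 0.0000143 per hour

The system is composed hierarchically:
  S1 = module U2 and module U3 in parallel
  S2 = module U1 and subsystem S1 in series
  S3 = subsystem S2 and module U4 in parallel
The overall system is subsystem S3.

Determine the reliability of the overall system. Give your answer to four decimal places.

0.9646

R(U1) = exp(−0.0000276 × 10000) = 0.758813
R(U2) = exp(−0.0000126 × 10000) = 0.881615
R(U3) = exp(−0.0000315 × 10000) = 0.729789
R(U4) = exp(−0.0000143 × 10000) = 0.866754
Parallel (U2 and U3): 1 − (1 − 0.881615)(1 − 0.729789) = 0.968011
Series (U1 and [0.968011]): 0.758813 × 0.968011 = 0.734539
Parallel ([0.734539] and U4): 1 − (1 − 0.734539)(1 − 0.866754) = 0.9646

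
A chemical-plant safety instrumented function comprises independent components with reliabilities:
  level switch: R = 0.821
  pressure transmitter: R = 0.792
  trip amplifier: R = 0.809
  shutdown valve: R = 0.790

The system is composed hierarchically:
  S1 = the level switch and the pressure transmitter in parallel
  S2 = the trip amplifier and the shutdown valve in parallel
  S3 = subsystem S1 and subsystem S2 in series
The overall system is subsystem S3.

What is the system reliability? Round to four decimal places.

Parallel (level switch and pressure transmitter): 1 − (1 − 0.821000)(1 − 0.792000) = 0.962768
Parallel (trip amplifier and shutdown valve): 1 − (1 − 0.809000)(1 − 0.790000) = 0.959890
Series ([0.962768] and [0.959890]): 0.962768 × 0.959890 = 0.9242

0.9242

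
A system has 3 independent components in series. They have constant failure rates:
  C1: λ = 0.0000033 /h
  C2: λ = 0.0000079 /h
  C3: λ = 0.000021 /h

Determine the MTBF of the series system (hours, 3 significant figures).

31100

Series of exponential components: λ_sys = Σ λ_i
λ_sys = 0.0000033 + 0.0000079 + 0.000021 = 3.2200e-05 /h
MTBF = 1 / λ_sys = 31100 h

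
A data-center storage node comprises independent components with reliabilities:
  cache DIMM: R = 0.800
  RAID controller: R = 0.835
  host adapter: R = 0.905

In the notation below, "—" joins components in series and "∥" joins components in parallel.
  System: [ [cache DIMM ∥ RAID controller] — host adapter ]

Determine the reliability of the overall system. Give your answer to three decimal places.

Parallel (cache DIMM and RAID controller): 1 − (1 − 0.80000)(1 − 0.83500) = 0.96700
Series ([0.96700] and host adapter): 0.96700 × 0.90500 = 0.875

0.875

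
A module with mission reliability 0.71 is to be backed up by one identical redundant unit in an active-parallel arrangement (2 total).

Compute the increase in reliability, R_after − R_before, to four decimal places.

0.2059

R_before = 0.71
R_after = 1 − (1 − 0.71)^2 = 0.9159
ΔR = 0.9159 − 0.71 = 0.2059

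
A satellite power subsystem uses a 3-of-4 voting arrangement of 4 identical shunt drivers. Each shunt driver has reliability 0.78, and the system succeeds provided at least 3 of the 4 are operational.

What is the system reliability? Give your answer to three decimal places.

0.788

R = Σ_{i=3}^{4} C(4,i) p^i (1−p)^{4−i} with p = 0.78
C(4,3)·0.78^3·0.22^1 = 0.41761
C(4,4)·0.78^4·0.22^0 = 0.37015
Sum = 0.788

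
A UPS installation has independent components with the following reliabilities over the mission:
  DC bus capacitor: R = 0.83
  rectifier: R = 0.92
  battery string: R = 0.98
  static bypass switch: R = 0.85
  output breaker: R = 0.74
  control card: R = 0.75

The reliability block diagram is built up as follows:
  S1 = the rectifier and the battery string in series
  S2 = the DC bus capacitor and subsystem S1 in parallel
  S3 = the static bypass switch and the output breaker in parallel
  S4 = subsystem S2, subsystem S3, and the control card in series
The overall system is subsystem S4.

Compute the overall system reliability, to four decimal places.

0.7087

Series (rectifier and battery string): 0.920000 × 0.980000 = 0.901600
Parallel (DC bus capacitor and [0.901600]): 1 − (1 − 0.830000)(1 − 0.901600) = 0.983272
Parallel (static bypass switch and output breaker): 1 − (1 − 0.850000)(1 − 0.740000) = 0.961000
Series ([0.983272], [0.961000], and control card): 0.983272 × 0.961000 × 0.750000 = 0.7087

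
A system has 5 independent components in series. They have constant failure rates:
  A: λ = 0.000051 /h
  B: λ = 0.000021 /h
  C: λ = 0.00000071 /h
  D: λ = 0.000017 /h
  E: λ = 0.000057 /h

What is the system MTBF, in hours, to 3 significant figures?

Series of exponential components: λ_sys = Σ λ_i
λ_sys = 0.000051 + 0.000021 + 0.00000071 + 0.000017 + 0.000057 = 1.4671e-04 /h
MTBF = 1 / λ_sys = 6820 h

6820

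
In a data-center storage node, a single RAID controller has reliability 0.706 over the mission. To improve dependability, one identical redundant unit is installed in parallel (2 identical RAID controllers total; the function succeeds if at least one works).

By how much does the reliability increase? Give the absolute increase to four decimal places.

0.2076

R_before = 0.706
R_after = 1 − (1 − 0.706)^2 = 0.9136
ΔR = 0.9136 − 0.706 = 0.2076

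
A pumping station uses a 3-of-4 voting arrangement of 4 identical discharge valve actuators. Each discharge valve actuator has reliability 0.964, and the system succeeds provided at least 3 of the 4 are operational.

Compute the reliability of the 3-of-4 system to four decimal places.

R = Σ_{i=3}^{4} C(4,i) p^i (1−p)^{4−i} with p = 0.964
C(4,3)·0.964^3·0.036^1 = 0.129001
C(4,4)·0.964^4·0.036^0 = 0.863591
Sum = 0.9926

0.9926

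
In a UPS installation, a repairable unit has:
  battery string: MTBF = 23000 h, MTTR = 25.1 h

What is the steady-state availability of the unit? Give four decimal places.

0.9989

A(battery string) = MTBF/(MTBF+MTTR) = 23000/(23000+25.1) = 0.9989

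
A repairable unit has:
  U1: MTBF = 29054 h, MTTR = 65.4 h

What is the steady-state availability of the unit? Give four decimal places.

A(U1) = MTBF/(MTBF+MTTR) = 29054/(29054+65.4) = 0.9978

0.9978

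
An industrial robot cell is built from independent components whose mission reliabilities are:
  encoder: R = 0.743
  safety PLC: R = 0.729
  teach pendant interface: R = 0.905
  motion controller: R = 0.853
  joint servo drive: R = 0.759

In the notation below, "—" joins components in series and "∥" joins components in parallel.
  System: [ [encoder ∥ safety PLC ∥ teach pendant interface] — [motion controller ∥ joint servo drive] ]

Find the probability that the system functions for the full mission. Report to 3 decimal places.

0.958

Parallel (encoder, safety PLC, and teach pendant interface): 1 − (1 − 0.74300)(1 − 0.72900)(1 − 0.90500) = 0.99338
Parallel (motion controller and joint servo drive): 1 − (1 − 0.85300)(1 − 0.75900) = 0.96457
Series ([0.99338] and [0.96457]): 0.99338 × 0.96457 = 0.958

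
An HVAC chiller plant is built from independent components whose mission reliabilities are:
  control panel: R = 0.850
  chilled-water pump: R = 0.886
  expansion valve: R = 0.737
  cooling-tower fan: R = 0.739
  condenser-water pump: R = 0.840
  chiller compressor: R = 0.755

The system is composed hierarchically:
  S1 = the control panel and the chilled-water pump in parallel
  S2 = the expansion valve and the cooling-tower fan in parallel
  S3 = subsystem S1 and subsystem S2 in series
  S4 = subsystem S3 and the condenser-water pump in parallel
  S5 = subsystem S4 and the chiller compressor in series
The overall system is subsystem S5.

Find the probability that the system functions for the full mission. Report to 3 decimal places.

0.745

Parallel (control panel and chilled-water pump): 1 − (1 − 0.85000)(1 − 0.88600) = 0.98290
Parallel (expansion valve and cooling-tower fan): 1 − (1 − 0.73700)(1 − 0.73900) = 0.93136
Series ([0.98290] and [0.93136]): 0.98290 × 0.93136 = 0.91543
Parallel ([0.91543] and condenser-water pump): 1 − (1 − 0.91543)(1 − 0.84000) = 0.98647
Series ([0.98647] and chiller compressor): 0.98647 × 0.75500 = 0.745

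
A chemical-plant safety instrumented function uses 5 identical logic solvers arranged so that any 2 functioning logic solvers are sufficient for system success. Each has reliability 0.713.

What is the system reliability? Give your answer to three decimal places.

R = Σ_{i=2}^{5} C(5,i) p^i (1−p)^{5−i} with p = 0.713
C(5,2)·0.713^2·0.287^3 = 0.12018
C(5,3)·0.713^3·0.287^2 = 0.29856
C(5,4)·0.713^4·0.287^1 = 0.37086
C(5,5)·0.713^5·0.287^0 = 0.18427
Sum = 0.974

0.974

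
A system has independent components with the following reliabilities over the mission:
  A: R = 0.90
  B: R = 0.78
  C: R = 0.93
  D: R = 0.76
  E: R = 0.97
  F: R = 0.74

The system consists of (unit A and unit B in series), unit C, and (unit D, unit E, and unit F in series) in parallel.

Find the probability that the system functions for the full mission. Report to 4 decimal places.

0.9905

Series (A and B): 0.900000 × 0.780000 = 0.702000
Series (D, E, and F): 0.760000 × 0.970000 × 0.740000 = 0.545528
Parallel ([0.702000], C, and [0.545528]): 1 − (1 − 0.702000)(1 − 0.930000)(1 − 0.545528) = 0.9905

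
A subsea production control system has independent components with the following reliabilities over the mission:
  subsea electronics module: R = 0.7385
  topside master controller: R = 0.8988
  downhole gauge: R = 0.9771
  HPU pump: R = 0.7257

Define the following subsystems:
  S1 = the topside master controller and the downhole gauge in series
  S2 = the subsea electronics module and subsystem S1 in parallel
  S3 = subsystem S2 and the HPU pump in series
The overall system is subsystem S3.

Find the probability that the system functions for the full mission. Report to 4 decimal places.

Series (topside master controller and downhole gauge): 0.898800 × 0.977100 = 0.878217
Parallel (subsea electronics module and [0.878217]): 1 − (1 − 0.738500)(1 − 0.878217) = 0.968154
Series ([0.968154] and HPU pump): 0.968154 × 0.725700 = 0.7026

0.7026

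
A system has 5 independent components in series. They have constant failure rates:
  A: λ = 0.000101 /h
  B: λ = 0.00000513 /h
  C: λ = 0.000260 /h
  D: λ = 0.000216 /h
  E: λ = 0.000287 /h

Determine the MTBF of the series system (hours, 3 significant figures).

Series of exponential components: λ_sys = Σ λ_i
λ_sys = 0.000101 + 0.00000513 + 0.000260 + 0.000216 + 0.000287 = 8.6913e-04 /h
MTBF = 1 / λ_sys = 1150 h

1150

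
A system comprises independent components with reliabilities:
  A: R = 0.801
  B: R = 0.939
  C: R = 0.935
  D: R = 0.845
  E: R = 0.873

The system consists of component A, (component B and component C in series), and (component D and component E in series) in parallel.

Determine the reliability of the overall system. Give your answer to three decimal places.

Series (B and C): 0.93900 × 0.93500 = 0.87797
Series (D and E): 0.84500 × 0.87300 = 0.73769
Parallel (A, [0.87797], and [0.73769]): 1 − (1 − 0.80100)(1 − 0.87797)(1 − 0.73769) = 0.994

0.994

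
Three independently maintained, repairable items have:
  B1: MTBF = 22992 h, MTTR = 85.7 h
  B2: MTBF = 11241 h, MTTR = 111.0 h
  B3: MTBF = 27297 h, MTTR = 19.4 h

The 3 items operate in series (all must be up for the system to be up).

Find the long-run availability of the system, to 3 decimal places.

0.986

A(B1) = MTBF/(MTBF+MTTR) = 22992/(22992+85.7) = 0.996286
A(B2) = MTBF/(MTBF+MTTR) = 11241/(11241+111.0) = 0.990222
A(B3) = MTBF/(MTBF+MTTR) = 27297/(27297+19.4) = 0.999290
Series availability: 0.996286 × 0.990222 × 0.999290 = 0.986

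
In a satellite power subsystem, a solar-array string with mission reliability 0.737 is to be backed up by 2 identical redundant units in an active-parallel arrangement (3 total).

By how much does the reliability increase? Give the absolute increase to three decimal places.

0.245

R_before = 0.737
R_after = 1 − (1 − 0.737)^3 = 0.982
ΔR = 0.982 − 0.737 = 0.245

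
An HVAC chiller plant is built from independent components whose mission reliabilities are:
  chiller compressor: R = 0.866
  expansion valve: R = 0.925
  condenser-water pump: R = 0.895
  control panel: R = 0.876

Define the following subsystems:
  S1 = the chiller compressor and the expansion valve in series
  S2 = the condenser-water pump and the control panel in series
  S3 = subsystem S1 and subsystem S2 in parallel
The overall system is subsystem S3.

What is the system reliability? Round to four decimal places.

Series (chiller compressor and expansion valve): 0.866000 × 0.925000 = 0.801050
Series (condenser-water pump and control panel): 0.895000 × 0.876000 = 0.784020
Parallel ([0.801050] and [0.784020]): 1 − (1 − 0.801050)(1 − 0.784020) = 0.9570

0.9570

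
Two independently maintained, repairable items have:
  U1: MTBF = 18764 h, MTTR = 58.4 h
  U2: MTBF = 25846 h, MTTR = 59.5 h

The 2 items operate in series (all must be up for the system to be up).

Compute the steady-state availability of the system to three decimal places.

0.995

A(U1) = MTBF/(MTBF+MTTR) = 18764/(18764+58.4) = 0.996897
A(U2) = MTBF/(MTBF+MTTR) = 25846/(25846+59.5) = 0.997703
Series availability: 0.996897 × 0.997703 = 0.995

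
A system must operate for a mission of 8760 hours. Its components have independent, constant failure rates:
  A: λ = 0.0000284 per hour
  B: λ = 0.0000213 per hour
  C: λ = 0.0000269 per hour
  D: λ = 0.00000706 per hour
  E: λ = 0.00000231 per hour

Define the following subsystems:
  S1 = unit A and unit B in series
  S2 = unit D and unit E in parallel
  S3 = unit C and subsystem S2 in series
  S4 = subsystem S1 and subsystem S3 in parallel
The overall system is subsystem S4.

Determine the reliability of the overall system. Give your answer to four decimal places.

R(A) = exp(−0.0000284 × 8760) = 0.779748
R(B) = exp(−0.0000213 × 8760) = 0.829786
R(C) = exp(−0.0000269 × 8760) = 0.790062
R(D) = exp(−0.00000706 × 8760) = 0.940028
R(E) = exp(−0.00000231 × 8760) = 0.979968
Series (A and B): 0.779748 × 0.829786 = 0.647024
Parallel (D and E): 1 − (1 − 0.940028)(1 − 0.979968) = 0.998799
Series (C and [0.998799]): 0.790062 × 0.998799 = 0.789113
Parallel ([0.647024] and [0.789113]): 1 − (1 − 0.647024)(1 − 0.789113) = 0.9256

0.9256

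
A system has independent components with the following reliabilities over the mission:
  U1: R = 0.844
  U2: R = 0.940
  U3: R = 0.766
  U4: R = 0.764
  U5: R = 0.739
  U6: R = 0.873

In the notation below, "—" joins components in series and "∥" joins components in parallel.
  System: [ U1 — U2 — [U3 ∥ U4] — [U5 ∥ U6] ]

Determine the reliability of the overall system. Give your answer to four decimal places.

Parallel (U3 and U4): 1 − (1 − 0.766000)(1 − 0.764000) = 0.944776
Parallel (U5 and U6): 1 − (1 − 0.739000)(1 − 0.873000) = 0.966853
Series (U1, U2, [0.944776], and [0.966853]): 0.844000 × 0.940000 × 0.944776 × 0.966853 = 0.7247

0.7247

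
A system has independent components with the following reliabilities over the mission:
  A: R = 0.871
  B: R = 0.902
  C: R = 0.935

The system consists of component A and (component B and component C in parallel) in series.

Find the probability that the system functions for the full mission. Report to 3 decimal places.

0.865

Parallel (B and C): 1 − (1 − 0.90200)(1 − 0.93500) = 0.99363
Series (A and [0.99363]): 0.87100 × 0.99363 = 0.865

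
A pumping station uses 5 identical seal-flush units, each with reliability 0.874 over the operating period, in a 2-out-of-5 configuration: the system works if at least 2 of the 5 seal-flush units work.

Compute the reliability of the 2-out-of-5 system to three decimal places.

R = Σ_{i=2}^{5} C(5,i) p^i (1−p)^{5−i} with p = 0.874
C(5,2)·0.874^2·0.126^3 = 0.01528
C(5,3)·0.874^3·0.126^2 = 0.10599
C(5,4)·0.874^4·0.126^1 = 0.36761
C(5,5)·0.874^5·0.126^0 = 0.50998
Sum = 0.999

0.999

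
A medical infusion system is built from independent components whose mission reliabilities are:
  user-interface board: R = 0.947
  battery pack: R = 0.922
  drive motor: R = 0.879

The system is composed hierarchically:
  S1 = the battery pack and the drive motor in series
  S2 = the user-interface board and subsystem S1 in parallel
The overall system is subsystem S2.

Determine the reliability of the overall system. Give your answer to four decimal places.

0.9900

Series (battery pack and drive motor): 0.922000 × 0.879000 = 0.810438
Parallel (user-interface board and [0.810438]): 1 − (1 − 0.947000)(1 − 0.810438) = 0.9900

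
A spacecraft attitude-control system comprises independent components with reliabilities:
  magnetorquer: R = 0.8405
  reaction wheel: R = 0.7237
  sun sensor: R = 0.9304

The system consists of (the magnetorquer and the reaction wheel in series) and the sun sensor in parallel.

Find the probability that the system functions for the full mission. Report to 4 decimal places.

Series (magnetorquer and reaction wheel): 0.840500 × 0.723700 = 0.608270
Parallel ([0.608270] and sun sensor): 1 − (1 − 0.608270)(1 − 0.930400) = 0.9727

0.9727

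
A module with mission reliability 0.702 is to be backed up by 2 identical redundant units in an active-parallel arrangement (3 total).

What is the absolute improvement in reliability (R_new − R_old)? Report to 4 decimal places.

R_before = 0.702
R_after = 1 − (1 − 0.702)^3 = 0.9735
ΔR = 0.9735 − 0.702 = 0.2715

0.2715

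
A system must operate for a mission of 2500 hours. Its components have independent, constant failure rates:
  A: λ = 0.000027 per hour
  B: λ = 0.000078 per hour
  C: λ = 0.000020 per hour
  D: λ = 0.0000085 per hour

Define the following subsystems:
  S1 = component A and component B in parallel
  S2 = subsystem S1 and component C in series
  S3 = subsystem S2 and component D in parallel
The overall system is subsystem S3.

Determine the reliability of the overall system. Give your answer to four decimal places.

R(A) = exp(−0.000027 × 2500) = 0.934728
R(B) = exp(−0.000078 × 2500) = 0.822835
R(C) = exp(−0.000020 × 2500) = 0.951229
R(D) = exp(−0.0000085 × 2500) = 0.978974
Parallel (A and B): 1 − (1 − 0.934728)(1 − 0.822835) = 0.988436
Series ([0.988436] and C): 0.988436 × 0.951229 = 0.940229
Parallel ([0.940229] and D): 1 − (1 − 0.940229)(1 − 0.978974) = 0.9987

0.9987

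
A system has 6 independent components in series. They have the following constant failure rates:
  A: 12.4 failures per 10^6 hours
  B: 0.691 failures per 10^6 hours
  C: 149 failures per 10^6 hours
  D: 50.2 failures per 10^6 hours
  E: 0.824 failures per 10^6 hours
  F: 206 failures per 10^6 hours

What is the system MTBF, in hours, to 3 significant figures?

2390

Series of exponential components: λ_sys = Σ λ_i
λ_sys = 0.0000124 + 0.000000691 + 0.000149 + 0.0000502 + 0.000000824 + 0.000206 = 4.1911e-04 /h
MTBF = 1 / λ_sys = 2390 h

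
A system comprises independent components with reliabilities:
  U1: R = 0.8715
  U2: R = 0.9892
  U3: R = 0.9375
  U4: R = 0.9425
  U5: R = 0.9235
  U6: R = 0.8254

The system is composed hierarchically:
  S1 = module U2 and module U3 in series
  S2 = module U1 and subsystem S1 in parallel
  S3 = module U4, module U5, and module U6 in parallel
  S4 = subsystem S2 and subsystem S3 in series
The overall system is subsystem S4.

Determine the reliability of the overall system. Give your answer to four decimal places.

Series (U2 and U3): 0.989200 × 0.937500 = 0.927375
Parallel (U1 and [0.927375]): 1 − (1 − 0.871500)(1 − 0.927375) = 0.990668
Parallel (U4, U5, and U6): 1 − (1 − 0.942500)(1 − 0.923500)(1 − 0.825400) = 0.999232
Series ([0.990668] and [0.999232]): 0.990668 × 0.999232 = 0.9899

0.9899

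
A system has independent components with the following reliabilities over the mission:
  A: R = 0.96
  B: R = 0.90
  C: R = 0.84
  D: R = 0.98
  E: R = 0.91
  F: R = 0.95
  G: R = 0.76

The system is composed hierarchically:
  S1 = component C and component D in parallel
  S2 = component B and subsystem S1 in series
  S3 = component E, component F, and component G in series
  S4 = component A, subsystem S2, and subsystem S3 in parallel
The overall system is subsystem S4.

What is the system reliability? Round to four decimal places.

Parallel (C and D): 1 − (1 − 0.840000)(1 − 0.980000) = 0.996800
Series (B and [0.996800]): 0.900000 × 0.996800 = 0.897120
Series (E, F, and G): 0.910000 × 0.950000 × 0.760000 = 0.657020
Parallel (A, [0.897120], and [0.657020]): 1 − (1 − 0.960000)(1 − 0.897120)(1 − 0.657020) = 0.9986

0.9986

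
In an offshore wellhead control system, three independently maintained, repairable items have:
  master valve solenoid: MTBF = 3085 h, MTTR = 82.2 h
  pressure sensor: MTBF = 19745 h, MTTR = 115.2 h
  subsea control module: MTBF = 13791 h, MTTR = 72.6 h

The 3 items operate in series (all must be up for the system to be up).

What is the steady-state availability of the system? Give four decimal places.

A(master valve solenoid) = MTBF/(MTBF+MTTR) = 3085/(3085+82.2) = 0.974046
A(pressure sensor) = MTBF/(MTBF+MTTR) = 19745/(19745+115.2) = 0.994199
A(subsea control module) = MTBF/(MTBF+MTTR) = 13791/(13791+72.6) = 0.994763
Series availability: 0.974046 × 0.994199 × 0.994763 = 0.9633

0.9633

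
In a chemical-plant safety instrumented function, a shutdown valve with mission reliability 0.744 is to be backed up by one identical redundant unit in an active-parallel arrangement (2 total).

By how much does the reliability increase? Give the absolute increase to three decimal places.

R_before = 0.744
R_after = 1 − (1 − 0.744)^2 = 0.934
ΔR = 0.934 − 0.744 = 0.190

0.190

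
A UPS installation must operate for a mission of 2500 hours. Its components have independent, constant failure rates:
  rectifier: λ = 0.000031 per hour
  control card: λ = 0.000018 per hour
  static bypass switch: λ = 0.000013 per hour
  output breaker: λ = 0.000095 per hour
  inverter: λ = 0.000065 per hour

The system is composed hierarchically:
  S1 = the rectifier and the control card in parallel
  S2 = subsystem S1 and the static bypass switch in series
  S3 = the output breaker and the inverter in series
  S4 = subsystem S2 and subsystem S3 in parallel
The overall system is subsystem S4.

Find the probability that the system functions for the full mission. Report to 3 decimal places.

0.988

R(rectifier) = exp(−0.000031 × 2500) = 0.92543
R(control card) = exp(−0.000018 × 2500) = 0.95600
R(static bypass switch) = exp(−0.000013 × 2500) = 0.96802
R(output breaker) = exp(−0.000095 × 2500) = 0.78860
R(inverter) = exp(−0.000065 × 2500) = 0.85002
Parallel (rectifier and control card): 1 − (1 − 0.92543)(1 − 0.95600) = 0.99672
Series ([0.99672] and static bypass switch): 0.99672 × 0.96802 = 0.96484
Series (output breaker and inverter): 0.78860 × 0.85002 = 0.67033
Parallel ([0.96484] and [0.67033]): 1 − (1 − 0.96484)(1 − 0.67033) = 0.988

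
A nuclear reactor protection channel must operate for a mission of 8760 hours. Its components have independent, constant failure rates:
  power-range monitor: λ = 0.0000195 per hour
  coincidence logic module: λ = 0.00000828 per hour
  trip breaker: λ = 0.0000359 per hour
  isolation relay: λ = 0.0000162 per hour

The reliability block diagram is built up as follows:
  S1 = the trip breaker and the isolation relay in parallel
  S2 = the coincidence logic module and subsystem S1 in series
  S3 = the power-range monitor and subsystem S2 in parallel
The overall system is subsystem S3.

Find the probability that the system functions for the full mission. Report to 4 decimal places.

R(power-range monitor) = exp(−0.0000195 × 8760) = 0.842973
R(coincidence logic module) = exp(−0.00000828 × 8760) = 0.930035
R(trip breaker) = exp(−0.0000359 × 8760) = 0.730166
R(isolation relay) = exp(−0.0000162 × 8760) = 0.867698
Parallel (trip breaker and isolation relay): 1 − (1 − 0.730166)(1 − 0.867698) = 0.964300
Series (coincidence logic module and [0.964300]): 0.930035 × 0.964300 = 0.896833
Parallel (power-range monitor and [0.896833]): 1 − (1 − 0.842973)(1 − 0.896833) = 0.9838

0.9838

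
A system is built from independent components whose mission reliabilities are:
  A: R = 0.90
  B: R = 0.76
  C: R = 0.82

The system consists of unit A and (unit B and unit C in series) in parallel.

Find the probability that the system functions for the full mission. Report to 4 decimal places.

Series (B and C): 0.760000 × 0.820000 = 0.623200
Parallel (A and [0.623200]): 1 − (1 − 0.900000)(1 − 0.623200) = 0.9623

0.9623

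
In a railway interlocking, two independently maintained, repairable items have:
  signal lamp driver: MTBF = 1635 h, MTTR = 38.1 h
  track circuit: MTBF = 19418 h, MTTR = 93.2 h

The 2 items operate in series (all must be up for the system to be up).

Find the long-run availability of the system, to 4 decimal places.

0.9726

A(signal lamp driver) = MTBF/(MTBF+MTTR) = 1635/(1635+38.1) = 0.977228
A(track circuit) = MTBF/(MTBF+MTTR) = 19418/(19418+93.2) = 0.995223
Series availability: 0.977228 × 0.995223 = 0.9726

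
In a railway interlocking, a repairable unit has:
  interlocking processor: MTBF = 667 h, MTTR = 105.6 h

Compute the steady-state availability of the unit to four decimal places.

A(interlocking processor) = MTBF/(MTBF+MTTR) = 667/(667+105.6) = 0.8633

0.8633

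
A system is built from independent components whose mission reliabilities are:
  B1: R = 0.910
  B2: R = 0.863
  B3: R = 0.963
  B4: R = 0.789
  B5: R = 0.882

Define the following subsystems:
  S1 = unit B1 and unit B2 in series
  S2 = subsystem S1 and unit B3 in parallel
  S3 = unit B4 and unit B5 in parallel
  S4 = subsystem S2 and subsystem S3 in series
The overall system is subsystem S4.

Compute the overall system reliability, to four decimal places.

0.9674

Series (B1 and B2): 0.910000 × 0.863000 = 0.785330
Parallel ([0.785330] and B3): 1 − (1 − 0.785330)(1 − 0.963000) = 0.992057
Parallel (B4 and B5): 1 − (1 − 0.789000)(1 − 0.882000) = 0.975102
Series ([0.992057] and [0.975102]): 0.992057 × 0.975102 = 0.9674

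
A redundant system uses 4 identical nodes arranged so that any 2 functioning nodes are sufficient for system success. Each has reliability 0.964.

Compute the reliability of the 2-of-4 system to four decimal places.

0.9998

R = Σ_{i=2}^{4} C(4,i) p^i (1−p)^{4−i} with p = 0.964
C(4,2)·0.964^2·0.036^2 = 0.007226
C(4,3)·0.964^3·0.036^1 = 0.129001
C(4,4)·0.964^4·0.036^0 = 0.863591
Sum = 0.9998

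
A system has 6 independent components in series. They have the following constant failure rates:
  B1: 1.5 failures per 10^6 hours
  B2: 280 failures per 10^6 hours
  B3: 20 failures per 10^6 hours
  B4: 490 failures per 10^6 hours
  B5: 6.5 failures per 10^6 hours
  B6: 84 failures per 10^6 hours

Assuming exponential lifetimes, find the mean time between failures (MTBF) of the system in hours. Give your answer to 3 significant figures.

1130

Series of exponential components: λ_sys = Σ λ_i
λ_sys = 0.0000015 + 0.00028 + 0.000020 + 0.00049 + 0.0000065 + 0.000084 = 8.8200e-04 /h
MTBF = 1 / λ_sys = 1130 h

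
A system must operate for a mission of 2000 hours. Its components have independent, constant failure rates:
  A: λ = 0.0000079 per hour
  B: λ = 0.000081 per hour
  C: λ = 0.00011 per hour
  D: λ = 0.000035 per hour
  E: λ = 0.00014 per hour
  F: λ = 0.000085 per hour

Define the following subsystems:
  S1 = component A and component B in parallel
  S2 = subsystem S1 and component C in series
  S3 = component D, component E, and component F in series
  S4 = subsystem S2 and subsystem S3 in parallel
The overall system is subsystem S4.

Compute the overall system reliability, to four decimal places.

R(A) = exp(−0.0000079 × 2000) = 0.984324
R(B) = exp(−0.000081 × 2000) = 0.850441
R(C) = exp(−0.00011 × 2000) = 0.802519
R(D) = exp(−0.000035 × 2000) = 0.932394
R(E) = exp(−0.00014 × 2000) = 0.755784
R(F) = exp(−0.000085 × 2000) = 0.843665
Parallel (A and B): 1 − (1 − 0.984324)(1 − 0.850441) = 0.997656
Series ([0.997656] and C): 0.997656 × 0.802519 = 0.800638
Series (D, E, and F): 0.932394 × 0.755784 × 0.843665 = 0.594521
Parallel ([0.800638] and [0.594521]): 1 − (1 − 0.800638)(1 − 0.594521) = 0.9192

0.9192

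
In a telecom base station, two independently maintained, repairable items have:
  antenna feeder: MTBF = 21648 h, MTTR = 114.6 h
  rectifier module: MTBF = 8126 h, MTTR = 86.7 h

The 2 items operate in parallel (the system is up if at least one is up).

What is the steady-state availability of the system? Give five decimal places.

A(antenna feeder) = MTBF/(MTBF+MTTR) = 21648/(21648+114.6) = 0.994734
A(rectifier module) = MTBF/(MTBF+MTTR) = 8126/(8126+86.7) = 0.989443
Parallel availability: 1 − (1 − 0.994734)(1 − 0.989443) = 0.99994

0.99994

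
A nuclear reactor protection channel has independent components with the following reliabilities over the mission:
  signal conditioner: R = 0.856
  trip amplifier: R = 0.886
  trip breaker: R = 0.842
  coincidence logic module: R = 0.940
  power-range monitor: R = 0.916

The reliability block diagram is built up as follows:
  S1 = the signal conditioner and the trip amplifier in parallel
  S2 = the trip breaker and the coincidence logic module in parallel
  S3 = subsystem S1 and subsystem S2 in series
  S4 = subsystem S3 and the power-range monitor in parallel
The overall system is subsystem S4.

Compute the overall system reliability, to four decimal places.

0.9978

Parallel (signal conditioner and trip amplifier): 1 − (1 − 0.856000)(1 − 0.886000) = 0.983584
Parallel (trip breaker and coincidence logic module): 1 − (1 − 0.842000)(1 − 0.940000) = 0.990520
Series ([0.983584] and [0.990520]): 0.983584 × 0.990520 = 0.974260
Parallel ([0.974260] and power-range monitor): 1 − (1 − 0.974260)(1 − 0.916000) = 0.9978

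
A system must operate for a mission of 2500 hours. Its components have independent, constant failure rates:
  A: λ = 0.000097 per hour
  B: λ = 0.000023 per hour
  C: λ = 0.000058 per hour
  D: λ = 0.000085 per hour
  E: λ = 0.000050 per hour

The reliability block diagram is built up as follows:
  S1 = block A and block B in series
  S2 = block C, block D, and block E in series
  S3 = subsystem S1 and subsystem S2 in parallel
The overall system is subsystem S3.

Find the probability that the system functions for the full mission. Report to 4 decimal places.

0.9008

R(A) = exp(−0.000097 × 2500) = 0.784664
R(B) = exp(−0.000023 × 2500) = 0.944122
R(C) = exp(−0.000058 × 2500) = 0.865022
R(D) = exp(−0.000085 × 2500) = 0.808560
R(E) = exp(−0.000050 × 2500) = 0.882497
Series (A and B): 0.784664 × 0.944122 = 0.740819
Series (C, D, and E): 0.865022 × 0.808560 × 0.882497 = 0.617238
Parallel ([0.740819] and [0.617238]): 1 − (1 − 0.740819)(1 − 0.617238) = 0.9008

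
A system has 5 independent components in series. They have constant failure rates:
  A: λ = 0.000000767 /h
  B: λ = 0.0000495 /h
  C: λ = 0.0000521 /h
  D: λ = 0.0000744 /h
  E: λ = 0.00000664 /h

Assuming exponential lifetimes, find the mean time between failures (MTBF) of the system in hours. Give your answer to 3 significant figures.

5450

Series of exponential components: λ_sys = Σ λ_i
λ_sys = 0.000000767 + 0.0000495 + 0.0000521 + 0.0000744 + 0.00000664 = 1.8341e-04 /h
MTBF = 1 / λ_sys = 5450 h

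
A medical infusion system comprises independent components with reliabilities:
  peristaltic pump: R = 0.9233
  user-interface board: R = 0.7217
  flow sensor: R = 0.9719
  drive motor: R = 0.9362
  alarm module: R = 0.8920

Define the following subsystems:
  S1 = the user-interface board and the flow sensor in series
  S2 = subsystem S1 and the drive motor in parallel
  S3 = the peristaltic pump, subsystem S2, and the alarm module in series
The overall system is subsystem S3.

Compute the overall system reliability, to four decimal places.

Series (user-interface board and flow sensor): 0.721700 × 0.971900 = 0.701420
Parallel ([0.701420] and drive motor): 1 − (1 − 0.701420)(1 − 0.936200) = 0.980951
Series (peristaltic pump, [0.980951], and alarm module): 0.923300 × 0.980951 × 0.892000 = 0.8079

0.8079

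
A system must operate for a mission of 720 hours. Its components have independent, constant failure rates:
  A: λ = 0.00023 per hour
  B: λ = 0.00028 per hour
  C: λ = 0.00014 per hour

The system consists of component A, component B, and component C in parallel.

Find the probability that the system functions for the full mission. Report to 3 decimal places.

R(A) = exp(−0.00023 × 720) = 0.84739
R(B) = exp(−0.00028 × 720) = 0.81742
R(C) = exp(−0.00014 × 720) = 0.90411
Parallel (A, B, and C): 1 − (1 − 0.84739)(1 − 0.81742)(1 − 0.90411) = 0.997

0.997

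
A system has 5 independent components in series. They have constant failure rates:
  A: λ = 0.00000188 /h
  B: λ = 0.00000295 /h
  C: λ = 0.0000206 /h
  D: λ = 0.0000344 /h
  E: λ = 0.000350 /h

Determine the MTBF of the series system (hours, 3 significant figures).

Series of exponential components: λ_sys = Σ λ_i
λ_sys = 0.00000188 + 0.00000295 + 0.0000206 + 0.0000344 + 0.000350 = 4.0983e-04 /h
MTBF = 1 / λ_sys = 2440 h

2440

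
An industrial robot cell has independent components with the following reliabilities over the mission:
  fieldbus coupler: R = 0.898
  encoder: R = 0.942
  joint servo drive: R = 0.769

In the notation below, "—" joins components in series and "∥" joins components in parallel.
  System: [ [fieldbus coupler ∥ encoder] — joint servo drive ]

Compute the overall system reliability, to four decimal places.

Parallel (fieldbus coupler and encoder): 1 − (1 − 0.898000)(1 − 0.942000) = 0.994084
Series ([0.994084] and joint servo drive): 0.994084 × 0.769000 = 0.7645

0.7645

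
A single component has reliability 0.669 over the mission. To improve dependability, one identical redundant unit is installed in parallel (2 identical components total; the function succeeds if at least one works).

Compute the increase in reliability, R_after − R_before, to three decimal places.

0.221

R_before = 0.669
R_after = 1 − (1 − 0.669)^2 = 0.890
ΔR = 0.890 − 0.669 = 0.221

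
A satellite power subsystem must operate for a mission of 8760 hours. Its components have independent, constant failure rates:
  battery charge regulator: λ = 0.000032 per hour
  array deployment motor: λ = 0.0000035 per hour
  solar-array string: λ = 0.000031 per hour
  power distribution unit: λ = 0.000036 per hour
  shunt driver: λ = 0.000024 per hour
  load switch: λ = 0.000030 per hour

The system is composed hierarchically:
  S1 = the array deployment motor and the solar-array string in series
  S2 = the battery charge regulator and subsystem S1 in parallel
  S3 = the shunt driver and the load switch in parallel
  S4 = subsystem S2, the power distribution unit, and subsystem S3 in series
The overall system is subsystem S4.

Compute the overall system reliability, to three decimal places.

0.653

R(battery charge regulator) = exp(−0.000032 × 8760) = 0.75554
R(array deployment motor) = exp(−0.0000035 × 8760) = 0.96981
R(solar-array string) = exp(−0.000031 × 8760) = 0.76219
R(power distribution unit) = exp(−0.000036 × 8760) = 0.72953
R(shunt driver) = exp(−0.000024 × 8760) = 0.81039
R(load switch) = exp(−0.000030 × 8760) = 0.76890
Series (array deployment motor and solar-array string): 0.96981 × 0.76219 = 0.73918
Parallel (battery charge regulator and [0.73918]): 1 − (1 − 0.75554)(1 − 0.73918) = 0.93624
Parallel (shunt driver and load switch): 1 − (1 − 0.81039)(1 − 0.76890) = 0.95618
Series ([0.93624], power distribution unit, and [0.95618]): 0.93624 × 0.72953 × 0.95618 = 0.653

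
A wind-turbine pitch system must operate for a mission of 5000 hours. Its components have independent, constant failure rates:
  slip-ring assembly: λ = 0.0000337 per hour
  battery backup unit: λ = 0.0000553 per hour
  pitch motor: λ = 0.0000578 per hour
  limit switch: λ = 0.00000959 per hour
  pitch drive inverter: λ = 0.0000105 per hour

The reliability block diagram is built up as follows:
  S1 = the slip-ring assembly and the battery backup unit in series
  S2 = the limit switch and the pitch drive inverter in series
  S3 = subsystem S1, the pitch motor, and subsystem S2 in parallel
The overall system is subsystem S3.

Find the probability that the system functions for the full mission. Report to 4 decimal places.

R(slip-ring assembly) = exp(−0.0000337 × 5000) = 0.844931
R(battery backup unit) = exp(−0.0000553 × 5000) = 0.758434
R(pitch motor) = exp(−0.0000578 × 5000) = 0.749012
R(limit switch) = exp(−0.00000959 × 5000) = 0.953181
R(pitch drive inverter) = exp(−0.0000105 × 5000) = 0.948854
Series (slip-ring assembly and battery backup unit): 0.844931 × 0.758434 = 0.640824
Series (limit switch and pitch drive inverter): 0.953181 × 0.948854 = 0.904430
Parallel ([0.640824], pitch motor, and [0.904430]): 1 − (1 − 0.640824)(1 − 0.749012)(1 − 0.904430) = 0.9914

0.9914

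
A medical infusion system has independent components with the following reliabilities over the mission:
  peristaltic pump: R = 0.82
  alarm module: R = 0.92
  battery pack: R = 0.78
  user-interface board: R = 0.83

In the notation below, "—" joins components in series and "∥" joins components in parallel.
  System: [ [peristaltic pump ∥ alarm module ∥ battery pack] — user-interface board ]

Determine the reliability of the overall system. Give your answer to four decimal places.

Parallel (peristaltic pump, alarm module, and battery pack): 1 − (1 − 0.820000)(1 − 0.920000)(1 − 0.780000) = 0.996832
Series ([0.996832] and user-interface board): 0.996832 × 0.830000 = 0.8274

0.8274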